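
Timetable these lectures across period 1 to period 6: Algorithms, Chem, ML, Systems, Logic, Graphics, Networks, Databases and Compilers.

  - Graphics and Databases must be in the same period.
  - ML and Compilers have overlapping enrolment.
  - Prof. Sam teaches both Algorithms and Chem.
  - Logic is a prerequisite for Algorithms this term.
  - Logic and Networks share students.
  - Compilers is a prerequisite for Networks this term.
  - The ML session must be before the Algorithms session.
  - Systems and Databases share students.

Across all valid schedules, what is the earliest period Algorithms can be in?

Precedence pushes Algorithms to at least period 2.
Algorithms at period 2 is achievable: Graphics in period 2, ML in period 1, Logic in period 1, Systems in period 1, Databases in period 2, Algorithms in period 2, Compilers in period 2, Networks in period 3, Chem in period 1.

period 2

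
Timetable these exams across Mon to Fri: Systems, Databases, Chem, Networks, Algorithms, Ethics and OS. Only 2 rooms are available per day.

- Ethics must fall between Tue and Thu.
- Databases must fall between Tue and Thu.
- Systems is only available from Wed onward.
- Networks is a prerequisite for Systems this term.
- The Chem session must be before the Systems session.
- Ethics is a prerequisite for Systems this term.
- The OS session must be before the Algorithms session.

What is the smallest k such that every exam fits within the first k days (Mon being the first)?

The precedence chain requires at least 2 distinct days.
With at most 2 per day and 7 exams, at least 4 days are needed.
Systems can't be placed before Wed — that is day 3 counting from Mon — so the schedule must run through at least 3 days.
4 works (last occupied day: Thu): for example OS -> Wed; Systems -> Wed; Algorithms -> Thu; Databases -> Tue; Ethics -> Tue; Chem -> Mon; Networks -> Mon.

4 days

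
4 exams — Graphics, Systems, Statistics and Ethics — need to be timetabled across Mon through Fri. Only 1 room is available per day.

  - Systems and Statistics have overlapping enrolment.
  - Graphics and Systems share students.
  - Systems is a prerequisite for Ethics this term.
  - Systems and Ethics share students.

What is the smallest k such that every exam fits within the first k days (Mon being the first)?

The precedence chain requires at least 2 distinct days.
With at most 1 per day and 4 exams, at least 4 days are needed.
4 works (last occupied day: Thu): for example Systems -> Mon; Graphics -> Wed; Statistics -> Thu; Ethics -> Tue.

4 days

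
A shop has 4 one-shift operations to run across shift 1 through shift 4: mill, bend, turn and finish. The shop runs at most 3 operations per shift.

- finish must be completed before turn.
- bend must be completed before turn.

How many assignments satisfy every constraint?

Splitting on mill: it can be shift 1 (14), shift 2 (14), shift 3 (14), shift 4 (14). Listing each branch's schedules as (bend, turn, finish) by shift number:
mill=shift 1: (1,2,1) (1,3,1) (1,3,2) (1,4,1) (1,4,2) (1,4,3) (2,3,1) (2,3,2) (2,4,1) (2,4,2) (2,4,3) (3,4,1) (3,4,2) (3,4,3) — 14.
mill=shift 2: (1,2,1) (1,3,1) (1,3,2) (1,4,1) (1,4,2) (1,4,3) (2,3,1) (2,3,2) (2,4,1) (2,4,2) (2,4,3) (3,4,1) (3,4,2) (3,4,3) — 14.
mill=shift 3: (1,2,1) (1,3,1) (1,3,2) (1,4,1) (1,4,2) (1,4,3) (2,3,1) (2,3,2) (2,4,1) (2,4,2) (2,4,3) (3,4,1) (3,4,2) (3,4,3) — 14.
mill=shift 4: (1,2,1) (1,3,1) (1,3,2) (1,4,1) (1,4,2) (1,4,3) (2,3,1) (2,3,2) (2,4,1) (2,4,2) (2,4,3) (3,4,1) (3,4,2) (3,4,3) — 14.
Summing: 14 + 14 + 14 + 14 = 56.

56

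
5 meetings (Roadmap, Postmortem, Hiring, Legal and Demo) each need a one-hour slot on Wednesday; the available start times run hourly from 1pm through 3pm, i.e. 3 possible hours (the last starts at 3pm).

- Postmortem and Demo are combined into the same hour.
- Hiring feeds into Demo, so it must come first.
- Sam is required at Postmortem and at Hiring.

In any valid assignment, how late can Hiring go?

2pm

Downstream work caps Hiring at 2pm.
Hiring at 2pm is achievable: Roadmap=1pm; Demo=3pm; Legal=1pm; Hiring=2pm; Postmortem=3pm.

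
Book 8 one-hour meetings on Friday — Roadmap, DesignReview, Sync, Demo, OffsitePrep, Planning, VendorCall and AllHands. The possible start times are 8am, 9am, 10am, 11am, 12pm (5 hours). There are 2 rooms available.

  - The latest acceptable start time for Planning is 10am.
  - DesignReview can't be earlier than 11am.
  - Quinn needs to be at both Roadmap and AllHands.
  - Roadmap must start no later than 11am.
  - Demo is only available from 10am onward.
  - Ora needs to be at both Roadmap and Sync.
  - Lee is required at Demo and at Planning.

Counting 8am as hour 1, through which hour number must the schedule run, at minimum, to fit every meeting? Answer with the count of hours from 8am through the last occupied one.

With at most 2 per hour and 8 meetings, at least 4 hours are needed.
DesignReview can't be placed before 11am — that is hour 4 counting from 8am — so the schedule must run through at least 4 hours.
4 works (last occupied hour: 11am): for example DesignReview=11am, OffsitePrep=9am, Planning=8am, VendorCall=10am, AllHands=11am, Roadmap=8am, Sync=9am, Demo=10am.

4 hours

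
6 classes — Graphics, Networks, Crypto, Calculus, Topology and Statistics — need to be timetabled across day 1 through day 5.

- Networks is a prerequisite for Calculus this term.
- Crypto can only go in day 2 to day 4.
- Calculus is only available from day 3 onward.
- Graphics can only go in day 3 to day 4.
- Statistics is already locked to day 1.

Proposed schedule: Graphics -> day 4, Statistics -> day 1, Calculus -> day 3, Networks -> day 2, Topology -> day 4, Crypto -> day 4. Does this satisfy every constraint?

Networks is a prerequisite for Calculus this term — holds.
Calculus is only available from day 3 onward — holds.
Statistics is already locked to day 1 — holds.
Crypto can only go in day 2 to day 4 — holds.
Graphics can only go in day 3 to day 4 — holds.

Yes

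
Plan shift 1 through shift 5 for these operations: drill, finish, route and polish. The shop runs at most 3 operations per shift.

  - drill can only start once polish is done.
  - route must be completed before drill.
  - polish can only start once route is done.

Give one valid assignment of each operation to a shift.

route -> shift 1, polish -> shift 2, drill -> shift 3, finish -> shift 1

Checking: polish(shift 2) before drill(shift 3); route(shift 1) before drill(shift 3); route(shift 1) before polish(shift 2); max 2 per shift (cap 3).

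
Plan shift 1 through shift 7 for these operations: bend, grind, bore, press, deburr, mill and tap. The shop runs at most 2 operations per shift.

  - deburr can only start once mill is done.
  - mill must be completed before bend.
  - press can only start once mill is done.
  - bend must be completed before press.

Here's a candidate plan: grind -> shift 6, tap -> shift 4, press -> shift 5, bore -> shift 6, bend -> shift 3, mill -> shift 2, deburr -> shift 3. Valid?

Valid

press can only start once mill is done — holds.
bend must be completed before press — holds.
The shop runs at most 2 operations per shift — holds.
mill must be completed before bend — holds.
deburr can only start once mill is done — holds.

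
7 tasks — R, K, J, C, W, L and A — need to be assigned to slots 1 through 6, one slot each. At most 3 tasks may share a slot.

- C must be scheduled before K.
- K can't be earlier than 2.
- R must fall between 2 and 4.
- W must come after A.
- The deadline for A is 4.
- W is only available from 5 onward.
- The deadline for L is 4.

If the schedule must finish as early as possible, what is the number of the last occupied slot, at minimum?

The precedence chain requires at least 2 distinct slots.
With at most 3 per slot and 7 tasks, at least 3 slots are needed.
W can't be placed before 5, so the schedule must run through at least slot 5.
5 works (last occupied slot: 5): for example A=1; J=2; W=5; K=2; R=2; C=1; L=1.

slot 5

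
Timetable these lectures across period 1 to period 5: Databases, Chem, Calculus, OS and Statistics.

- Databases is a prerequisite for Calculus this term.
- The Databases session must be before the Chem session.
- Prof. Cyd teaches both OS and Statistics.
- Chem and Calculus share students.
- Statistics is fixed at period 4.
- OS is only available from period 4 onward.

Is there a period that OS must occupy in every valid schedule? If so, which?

OS's window is period 4–period 5.
Statistics is fixed at period 4, and OS can't share a period with Statistics.
So OS must be period 5.

period 5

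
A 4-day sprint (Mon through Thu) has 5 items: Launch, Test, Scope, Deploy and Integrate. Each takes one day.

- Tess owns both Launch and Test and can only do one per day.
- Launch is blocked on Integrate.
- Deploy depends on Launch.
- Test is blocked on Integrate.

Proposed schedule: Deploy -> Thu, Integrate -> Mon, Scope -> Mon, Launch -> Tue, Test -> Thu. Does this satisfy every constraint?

Yes, all constraints hold

Test is blocked on Integrate — holds.
Tess owns both Launch and Test and can only do one per day — holds.
Launch is blocked on Integrate — holds.
Deploy depends on Launch — holds.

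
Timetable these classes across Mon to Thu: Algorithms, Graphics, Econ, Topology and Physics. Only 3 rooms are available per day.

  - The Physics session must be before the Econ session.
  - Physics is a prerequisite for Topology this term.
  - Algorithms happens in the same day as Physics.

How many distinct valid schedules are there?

Splitting on Algorithms: it can be Mon (36), Tue (16), Wed (4). Listing each branch's schedules as (Graphics, Econ, Topology, Physics):
Algorithms=Mon: (Mon,Tue,Tue,Mon) (Mon,Tue,Wed,Mon) (Mon,Tue,Thu,Mon) (Mon,Wed,Tue,Mon) (Mon,Wed,Wed,Mon) (Mon,Wed,Thu,Mon) (Mon,Thu,Tue,Mon) (Mon,Thu,Wed,Mon) (Mon,Thu,Thu,Mon) (Tue,Tue,Tue,Mon) (Tue,Tue,Wed,Mon) (Tue,Tue,Thu,Mon) (Tue,Wed,Tue,Mon) (Tue,Wed,Wed,Mon) (Tue,Wed,Thu,Mon) (Tue,Thu,Tue,Mon) (Tue,Thu,Wed,Mon) (Tue,Thu,Thu,Mon) (Wed,Tue,Tue,Mon) (Wed,Tue,Wed,Mon) (Wed,Tue,Thu,Mon) (Wed,Wed,Tue,Mon) (Wed,Wed,Wed,Mon) (Wed,Wed,Thu,Mon) (Wed,Thu,Tue,Mon) (Wed,Thu,Wed,Mon) (Wed,Thu,Thu,Mon) (Thu,Tue,Tue,Mon) (Thu,Tue,Wed,Mon) (Thu,Tue,Thu,Mon) (Thu,Wed,Tue,Mon) (Thu,Wed,Wed,Mon) (Thu,Wed,Thu,Mon) (Thu,Thu,Tue,Mon) (Thu,Thu,Wed,Mon) (Thu,Thu,Thu,Mon) — 36.
Algorithms=Tue: (Mon,Wed,Wed,Tue) (Mon,Wed,Thu,Tue) (Mon,Thu,Wed,Tue) (Mon,Thu,Thu,Tue) (Tue,Wed,Wed,Tue) (Tue,Wed,Thu,Tue) (Tue,Thu,Wed,Tue) (Tue,Thu,Thu,Tue) (Wed,Wed,Wed,Tue) (Wed,Wed,Thu,Tue) (Wed,Thu,Wed,Tue) (Wed,Thu,Thu,Tue) (Thu,Wed,Wed,Tue) (Thu,Wed,Thu,Tue) (Thu,Thu,Wed,Tue) (Thu,Thu,Thu,Tue) — 16.
Algorithms=Wed: (Mon,Thu,Thu,Wed) (Tue,Thu,Thu,Wed) (Wed,Thu,Thu,Wed) (Thu,Thu,Thu,Wed) — 4.
Summing: 36 + 16 + 4 = 56.

56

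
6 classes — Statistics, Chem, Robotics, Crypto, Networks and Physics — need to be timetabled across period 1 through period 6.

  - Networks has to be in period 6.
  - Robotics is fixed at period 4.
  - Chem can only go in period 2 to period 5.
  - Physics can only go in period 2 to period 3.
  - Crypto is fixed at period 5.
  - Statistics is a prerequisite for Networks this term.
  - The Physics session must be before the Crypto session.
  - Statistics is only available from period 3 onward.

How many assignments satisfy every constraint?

24

Splitting on Statistics: it can be period 3 (8), period 4 (8), period 5 (8). Listing each branch's schedules as (Chem, Robotics, Crypto, Networks, Physics) by period number:
Statistics=period 3: (2,4,5,6,2) (2,4,5,6,3) (3,4,5,6,2) (3,4,5,6,3) (4,4,5,6,2) (4,4,5,6,3) (5,4,5,6,2) (5,4,5,6,3) — 8.
Statistics=period 4: (2,4,5,6,2) (2,4,5,6,3) (3,4,5,6,2) (3,4,5,6,3) (4,4,5,6,2) (4,4,5,6,3) (5,4,5,6,2) (5,4,5,6,3) — 8.
Statistics=period 5: (2,4,5,6,2) (2,4,5,6,3) (3,4,5,6,2) (3,4,5,6,3) (4,4,5,6,2) (4,4,5,6,3) (5,4,5,6,2) (5,4,5,6,3) — 8.
Summing: 8 + 8 + 8 = 24.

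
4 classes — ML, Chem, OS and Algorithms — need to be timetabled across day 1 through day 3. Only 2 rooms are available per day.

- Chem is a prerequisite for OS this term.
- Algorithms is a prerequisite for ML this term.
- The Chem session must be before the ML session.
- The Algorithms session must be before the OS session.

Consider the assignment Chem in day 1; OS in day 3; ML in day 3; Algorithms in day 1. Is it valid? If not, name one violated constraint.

Yes, all constraints hold

Chem is a prerequisite for OS this term — holds.
Algorithms is a prerequisite for ML this term — holds.
Only 2 rooms are available per day — holds.
The Chem session must be before the ML session — holds.
The Algorithms session must be before the OS session — holds.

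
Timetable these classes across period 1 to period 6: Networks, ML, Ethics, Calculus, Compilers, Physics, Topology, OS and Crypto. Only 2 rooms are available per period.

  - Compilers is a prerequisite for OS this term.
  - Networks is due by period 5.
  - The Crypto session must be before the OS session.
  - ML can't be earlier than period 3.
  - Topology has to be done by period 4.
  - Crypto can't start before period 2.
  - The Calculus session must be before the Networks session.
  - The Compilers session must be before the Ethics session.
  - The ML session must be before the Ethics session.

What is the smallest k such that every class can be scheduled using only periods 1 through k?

The precedence chain requires at least 2 distinct periods.
With at most 2 per period and 9 classes, at least 5 periods are needed.
Propagating the time windows through the other constraints, Ethics can't land before period 4, so the schedule must run through at least period 4.
5 works (last occupied period: period 5): for example Topology in period 1, Networks in period 4, Ethics in period 4, OS in period 3, Physics in period 5, Crypto in period 2, Calculus in period 2, ML in period 3, Compilers in period 1.

5 periods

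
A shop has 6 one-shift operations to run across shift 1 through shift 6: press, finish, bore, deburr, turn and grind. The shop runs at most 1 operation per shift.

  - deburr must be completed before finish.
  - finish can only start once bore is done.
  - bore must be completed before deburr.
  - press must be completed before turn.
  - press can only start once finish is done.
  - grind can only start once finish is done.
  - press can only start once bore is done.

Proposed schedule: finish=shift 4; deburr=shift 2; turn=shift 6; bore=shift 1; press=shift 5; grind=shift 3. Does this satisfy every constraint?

The shop runs at most 1 operation per shift — holds.
press can only start once finish is done — holds.
finish can only start once bore is done — holds.
deburr must be completed before finish — holds.
press can only start once bore is done — holds.
press must be completed before turn — holds.
grind can only start once finish is done — violated.
bore must be completed before deburr — holds.

Invalid. grind can only start once finish is done.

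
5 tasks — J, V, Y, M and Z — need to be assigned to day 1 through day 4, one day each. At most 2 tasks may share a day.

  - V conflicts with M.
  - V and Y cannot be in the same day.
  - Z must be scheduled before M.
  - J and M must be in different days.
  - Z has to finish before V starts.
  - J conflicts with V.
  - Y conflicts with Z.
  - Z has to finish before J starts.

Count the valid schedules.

12

Splitting on J: it can be day 2 (4), day 3 (4), day 4 (4). Listing each branch's schedules as (V, Y, M, Z) by day number:
J=day 2: (3,2,4,1) (3,4,4,1) (4,2,3,1) (4,3,3,1) — 4.
J=day 3: (2,3,4,1) (2,4,4,1) (4,2,2,1) (4,3,2,1) — 4.
J=day 4: (2,3,3,1) (2,4,3,1) (3,2,2,1) (3,4,2,1) — 4.
Summing: 4 + 4 + 4 = 12.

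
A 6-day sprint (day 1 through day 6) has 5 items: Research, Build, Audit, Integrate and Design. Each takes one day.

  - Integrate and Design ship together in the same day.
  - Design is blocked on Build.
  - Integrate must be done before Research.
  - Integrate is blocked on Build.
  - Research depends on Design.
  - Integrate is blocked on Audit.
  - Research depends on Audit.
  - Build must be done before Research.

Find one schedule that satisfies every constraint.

Research in day 3, Build in day 1, Integrate in day 2, Audit in day 1, Design in day 2

Checking: Build(day 1) before Integrate(day 2); Audit(day 1) before Research(day 3); Design(day 2) before Research(day 3); Build(day 1) before Research(day 3); Audit(day 1) before Integrate(day 2); Integrate(day 2) before Research(day 3); Build(day 1) before Design(day 2); Integrate = Design = day 2.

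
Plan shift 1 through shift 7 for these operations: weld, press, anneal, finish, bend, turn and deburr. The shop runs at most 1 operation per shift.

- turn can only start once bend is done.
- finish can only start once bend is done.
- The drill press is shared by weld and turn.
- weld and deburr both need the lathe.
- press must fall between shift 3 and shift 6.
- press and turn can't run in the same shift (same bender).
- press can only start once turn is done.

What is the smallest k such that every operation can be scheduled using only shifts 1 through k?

The precedence chain requires at least 3 distinct shifts.
With at most 1 per shift and 7 operations, at least 7 shifts are needed.
7 works (last occupied shift: shift 7): for example anneal in shift 6, deburr in shift 7, finish in shift 4, bend in shift 1, turn in shift 2, press in shift 3, weld in shift 5.

7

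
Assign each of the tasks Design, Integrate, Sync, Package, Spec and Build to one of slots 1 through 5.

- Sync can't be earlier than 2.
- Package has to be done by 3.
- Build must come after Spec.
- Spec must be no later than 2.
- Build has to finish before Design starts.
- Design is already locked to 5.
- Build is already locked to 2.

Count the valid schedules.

60

Splitting on Integrate: it can be 1 (12), 2 (12), 3 (12), 4 (12), 5 (12). Listing each branch's schedules as (Design, Sync, Package, Spec, Build):
Integrate=1: (5,2,1,1,2) (5,2,2,1,2) (5,2,3,1,2) (5,3,1,1,2) (5,3,2,1,2) (5,3,3,1,2) (5,4,1,1,2) (5,4,2,1,2) (5,4,3,1,2) (5,5,1,1,2) (5,5,2,1,2) (5,5,3,1,2) — 12.
Integrate=2: (5,2,1,1,2) (5,2,2,1,2) (5,2,3,1,2) (5,3,1,1,2) (5,3,2,1,2) (5,3,3,1,2) (5,4,1,1,2) (5,4,2,1,2) (5,4,3,1,2) (5,5,1,1,2) (5,5,2,1,2) (5,5,3,1,2) — 12.
Integrate=3: (5,2,1,1,2) (5,2,2,1,2) (5,2,3,1,2) (5,3,1,1,2) (5,3,2,1,2) (5,3,3,1,2) (5,4,1,1,2) (5,4,2,1,2) (5,4,3,1,2) (5,5,1,1,2) (5,5,2,1,2) (5,5,3,1,2) — 12.
Integrate=4: (5,2,1,1,2) (5,2,2,1,2) (5,2,3,1,2) (5,3,1,1,2) (5,3,2,1,2) (5,3,3,1,2) (5,4,1,1,2) (5,4,2,1,2) (5,4,3,1,2) (5,5,1,1,2) (5,5,2,1,2) (5,5,3,1,2) — 12.
Integrate=5: (5,2,1,1,2) (5,2,2,1,2) (5,2,3,1,2) (5,3,1,1,2) (5,3,2,1,2) (5,3,3,1,2) (5,4,1,1,2) (5,4,2,1,2) (5,4,3,1,2) (5,5,1,1,2) (5,5,2,1,2) (5,5,3,1,2) — 12.
Summing: 12 + 12 + 12 + 12 + 12 = 60.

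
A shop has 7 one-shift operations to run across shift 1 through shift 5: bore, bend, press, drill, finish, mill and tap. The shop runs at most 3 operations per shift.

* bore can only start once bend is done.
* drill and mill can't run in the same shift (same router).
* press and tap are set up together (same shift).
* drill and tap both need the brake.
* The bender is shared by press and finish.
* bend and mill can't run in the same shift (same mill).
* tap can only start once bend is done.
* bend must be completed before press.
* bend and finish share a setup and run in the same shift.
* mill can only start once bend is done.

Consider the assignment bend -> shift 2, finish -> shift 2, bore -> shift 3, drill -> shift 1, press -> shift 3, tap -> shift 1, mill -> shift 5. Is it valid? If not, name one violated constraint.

Invalid. drill and tap both need the brake.

drill and tap both need the brake — violated.
bend must be completed before press — holds.
bend and finish share a setup and run in the same shift — holds.
tap can only start once bend is done — violated.
press and tap are set up together (same shift) — violated.
drill and mill can't run in the same shift (same router) — holds.
The bender is shared by press and finish — holds.
bore can only start once bend is done — holds.
mill can only start once bend is done — holds.
The shop runs at most 3 operations per shift — holds.
bend and mill can't run in the same shift (same mill) — holds.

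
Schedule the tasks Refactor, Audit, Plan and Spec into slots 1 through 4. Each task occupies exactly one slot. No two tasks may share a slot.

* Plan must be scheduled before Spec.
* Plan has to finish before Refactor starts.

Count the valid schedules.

8

Splitting on Refactor: it can be 2 (2), 3 (3), 4 (3). Listing each branch's schedules as (Audit, Plan, Spec):
Refactor=2: (3,1,4) (4,1,3) — 2.
Refactor=3: (1,2,4) (2,1,4) (4,1,2) — 3.
Refactor=4: (1,2,3) (2,1,3) (3,1,2) — 3.
Summing: 2 + 3 + 3 = 8.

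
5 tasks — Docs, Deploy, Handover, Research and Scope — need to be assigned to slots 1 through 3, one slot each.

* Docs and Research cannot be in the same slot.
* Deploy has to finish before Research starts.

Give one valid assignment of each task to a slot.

Research -> 2; Scope -> 1; Docs -> 1; Deploy -> 1; Handover -> 1

Checking: Deploy(1) before Research(2); Docs(1) != Research(2).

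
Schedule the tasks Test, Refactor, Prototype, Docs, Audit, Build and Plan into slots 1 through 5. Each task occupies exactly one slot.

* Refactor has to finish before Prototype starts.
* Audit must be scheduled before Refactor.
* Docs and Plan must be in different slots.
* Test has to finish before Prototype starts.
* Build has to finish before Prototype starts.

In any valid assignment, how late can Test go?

4

Downstream work caps Test at 4.
Test at 4 is achievable: Docs -> 1; Audit -> 1; Test -> 4; Build -> 1; Refactor -> 2; Plan -> 2; Prototype -> 5.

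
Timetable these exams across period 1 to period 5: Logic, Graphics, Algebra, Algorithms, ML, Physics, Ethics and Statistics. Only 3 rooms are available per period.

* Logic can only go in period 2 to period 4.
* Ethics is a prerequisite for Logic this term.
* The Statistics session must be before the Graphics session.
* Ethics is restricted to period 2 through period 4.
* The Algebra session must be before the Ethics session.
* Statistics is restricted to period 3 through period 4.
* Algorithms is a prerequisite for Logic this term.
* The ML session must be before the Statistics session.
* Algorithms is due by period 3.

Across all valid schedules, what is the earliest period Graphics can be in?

period 4

Precedence pushes Graphics to at least period 4.
Graphics at period 4 is achievable: Graphics in period 4; Ethics in period 2; ML in period 1; Algorithms in period 1; Algebra in period 1; Logic in period 3; Statistics in period 3; Physics in period 2.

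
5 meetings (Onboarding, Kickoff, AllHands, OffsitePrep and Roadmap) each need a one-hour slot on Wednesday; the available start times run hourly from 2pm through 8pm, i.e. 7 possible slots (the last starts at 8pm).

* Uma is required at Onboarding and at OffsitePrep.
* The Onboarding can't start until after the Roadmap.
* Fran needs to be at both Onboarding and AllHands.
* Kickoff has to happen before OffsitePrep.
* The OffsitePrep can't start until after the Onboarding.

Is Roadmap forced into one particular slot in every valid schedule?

Roadmap can be 2pm (e.g. Kickoff -> 2pm, OffsitePrep -> 4pm, Onboarding -> 3pm, Roadmap -> 2pm, AllHands -> 2pm) or 3pm (e.g. OffsitePrep=5pm, Roadmap=3pm, Kickoff=2pm, Onboarding=4pm, AllHands=2pm).

No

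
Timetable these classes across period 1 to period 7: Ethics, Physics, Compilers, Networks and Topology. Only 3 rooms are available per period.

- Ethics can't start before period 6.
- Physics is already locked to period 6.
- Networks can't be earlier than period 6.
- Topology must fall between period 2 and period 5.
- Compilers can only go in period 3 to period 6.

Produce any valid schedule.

Ethics=period 6; Topology=period 2; Networks=period 6; Physics=period 6; Compilers=period 3

Checking: Physics=period 6 in [period 6,period 6]; Ethics=period 6 in [period 6,period 7]; Topology=period 2 in [period 2,period 5]; Compilers=period 3 in [period 3,period 6]; Networks=period 6 in [period 6,period 7]; max 3 per period (cap 3).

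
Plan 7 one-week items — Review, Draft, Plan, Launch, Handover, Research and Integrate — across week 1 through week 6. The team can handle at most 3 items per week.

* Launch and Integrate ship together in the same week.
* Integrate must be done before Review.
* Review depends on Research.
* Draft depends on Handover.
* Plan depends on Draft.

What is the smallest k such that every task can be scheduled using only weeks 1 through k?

3

The precedence chain requires at least 3 distinct weeks.
With at most 3 per week and 7 tasks, at least 3 weeks are needed.
3 works (last occupied week: week 3): for example Integrate in week 2, Research in week 1, Review in week 3, Launch in week 2, Draft in week 2, Handover in week 1, Plan in week 3.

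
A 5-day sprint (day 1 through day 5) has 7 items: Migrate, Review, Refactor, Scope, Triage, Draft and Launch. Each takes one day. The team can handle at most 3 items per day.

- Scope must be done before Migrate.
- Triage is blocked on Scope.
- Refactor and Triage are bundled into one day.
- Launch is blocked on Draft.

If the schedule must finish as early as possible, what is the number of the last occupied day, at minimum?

The precedence chain requires at least 2 distinct days.
With at most 3 per day and 7 work items, at least 3 days are needed.
3 works (last occupied day: day 3): for example Launch -> day 3, Migrate -> day 2, Draft -> day 1, Scope -> day 1, Review -> day 1, Triage -> day 2, Refactor -> day 2.

3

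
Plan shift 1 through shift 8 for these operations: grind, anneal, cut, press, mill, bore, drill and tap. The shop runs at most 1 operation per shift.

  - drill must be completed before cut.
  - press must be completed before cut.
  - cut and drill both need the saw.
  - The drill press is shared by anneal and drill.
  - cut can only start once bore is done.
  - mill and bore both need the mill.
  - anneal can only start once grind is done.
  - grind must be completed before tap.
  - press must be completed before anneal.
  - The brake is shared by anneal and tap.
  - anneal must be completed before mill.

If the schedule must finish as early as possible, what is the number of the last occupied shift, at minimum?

The precedence chain requires at least 3 distinct shifts.
With at most 1 per shift and 8 operations, at least 8 shifts are needed.
8 works (last occupied shift: shift 8): for example bore -> shift 4, mill -> shift 7, anneal -> shift 3, press -> shift 2, cut -> shift 6, tap -> shift 8, grind -> shift 1, drill -> shift 5.

shift 8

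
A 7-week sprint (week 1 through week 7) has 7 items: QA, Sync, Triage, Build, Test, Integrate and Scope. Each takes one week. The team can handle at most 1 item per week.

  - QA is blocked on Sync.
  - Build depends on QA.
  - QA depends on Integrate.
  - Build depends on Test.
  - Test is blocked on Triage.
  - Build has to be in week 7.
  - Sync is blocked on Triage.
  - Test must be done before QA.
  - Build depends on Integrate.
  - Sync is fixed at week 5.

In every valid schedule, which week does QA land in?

week 6

Sync is fixed at week 5 and must come before QA, so QA is at least week 6.
Build is fixed at week 7 and must come after QA, so QA is at most week 6.
So QA must be week 6.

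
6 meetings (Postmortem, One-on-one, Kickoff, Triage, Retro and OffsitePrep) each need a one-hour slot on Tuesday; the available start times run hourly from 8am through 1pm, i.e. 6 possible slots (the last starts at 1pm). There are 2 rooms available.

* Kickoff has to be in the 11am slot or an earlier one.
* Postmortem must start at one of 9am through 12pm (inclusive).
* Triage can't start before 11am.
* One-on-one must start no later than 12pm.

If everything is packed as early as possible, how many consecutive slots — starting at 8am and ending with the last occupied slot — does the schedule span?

4

With at most 2 per slot and 6 meetings, at least 3 slots are needed.
Triage can't be placed before 11am — that is slot 4 counting from 8am — so the schedule must run through at least 4 slots.
4 works (last occupied slot: 11am): for example OffsitePrep -> 10am; Retro -> 9am; Kickoff -> 8am; Triage -> 11am; One-on-one -> 8am; Postmortem -> 9am.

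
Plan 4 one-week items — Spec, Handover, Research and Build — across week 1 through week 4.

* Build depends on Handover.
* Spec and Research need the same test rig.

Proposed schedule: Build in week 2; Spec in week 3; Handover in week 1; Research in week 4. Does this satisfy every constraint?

Build depends on Handover — holds.
Spec and Research need the same test rig — holds.

Yes, all constraints hold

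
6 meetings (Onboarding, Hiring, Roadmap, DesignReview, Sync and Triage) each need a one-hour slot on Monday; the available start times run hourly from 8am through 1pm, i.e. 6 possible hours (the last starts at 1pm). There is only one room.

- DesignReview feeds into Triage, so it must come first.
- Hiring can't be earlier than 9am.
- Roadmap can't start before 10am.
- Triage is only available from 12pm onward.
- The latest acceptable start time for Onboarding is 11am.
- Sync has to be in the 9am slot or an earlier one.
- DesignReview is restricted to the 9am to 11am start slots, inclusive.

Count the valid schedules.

Splitting on Onboarding: it can be 8am (8), 9am (8), 10am (6), 11am (6). Listing each branch's schedules as (Hiring, Roadmap, DesignReview, Sync, Triage):
Onboarding=8am: (10am,12pm,11am,9am,1pm) (10am,1pm,11am,9am,12pm) (11am,12pm,10am,9am,1pm) (11am,1pm,10am,9am,12pm) (12pm,10am,11am,9am,1pm) (12pm,11am,10am,9am,1pm) (1pm,10am,11am,9am,12pm) (1pm,11am,10am,9am,12pm) — 8.
Onboarding=9am: (10am,12pm,11am,8am,1pm) (10am,1pm,11am,8am,12pm) (11am,12pm,10am,8am,1pm) (11am,1pm,10am,8am,12pm) (12pm,10am,11am,8am,1pm) (12pm,11am,10am,8am,1pm) (1pm,10am,11am,8am,12pm) (1pm,11am,10am,8am,12pm) — 8.
Onboarding=10am: (9am,12pm,11am,8am,1pm) (9am,1pm,11am,8am,12pm) (11am,12pm,9am,8am,1pm) (11am,1pm,9am,8am,12pm) (12pm,11am,9am,8am,1pm) (1pm,11am,9am,8am,12pm) — 6.
Onboarding=11am: (9am,12pm,10am,8am,1pm) (9am,1pm,10am,8am,12pm) (10am,12pm,9am,8am,1pm) (10am,1pm,9am,8am,12pm) (12pm,10am,9am,8am,1pm) (1pm,10am,9am,8am,12pm) — 6.
Summing: 8 + 8 + 6 + 6 = 28.

28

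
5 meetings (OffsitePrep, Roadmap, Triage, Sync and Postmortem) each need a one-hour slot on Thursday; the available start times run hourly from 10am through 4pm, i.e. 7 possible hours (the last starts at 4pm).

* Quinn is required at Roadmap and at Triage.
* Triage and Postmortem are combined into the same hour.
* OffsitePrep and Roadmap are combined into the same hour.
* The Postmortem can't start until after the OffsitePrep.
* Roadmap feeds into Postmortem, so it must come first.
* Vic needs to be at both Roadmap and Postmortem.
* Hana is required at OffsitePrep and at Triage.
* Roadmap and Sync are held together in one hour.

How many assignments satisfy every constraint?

21

Splitting on OffsitePrep: it can be 10am (6), 11am (5), 12pm (4), 1pm (3), 2pm (2), 3pm (1). Listing each branch's schedules as (Roadmap, Triage, Sync, Postmortem):
OffsitePrep=10am: (10am,11am,10am,11am) (10am,12pm,10am,12pm) (10am,1pm,10am,1pm) (10am,2pm,10am,2pm) (10am,3pm,10am,3pm) (10am,4pm,10am,4pm) — 6.
OffsitePrep=11am: (11am,12pm,11am,12pm) (11am,1pm,11am,1pm) (11am,2pm,11am,2pm) (11am,3pm,11am,3pm) (11am,4pm,11am,4pm) — 5.
OffsitePrep=12pm: (12pm,1pm,12pm,1pm) (12pm,2pm,12pm,2pm) (12pm,3pm,12pm,3pm) (12pm,4pm,12pm,4pm) — 4.
OffsitePrep=1pm: (1pm,2pm,1pm,2pm) (1pm,3pm,1pm,3pm) (1pm,4pm,1pm,4pm) — 3.
OffsitePrep=2pm: (2pm,3pm,2pm,3pm) (2pm,4pm,2pm,4pm) — 2.
OffsitePrep=3pm: (3pm,4pm,3pm,4pm) — 1.
Summing: 6 + 5 + 4 + 3 + 2 + 1 = 21.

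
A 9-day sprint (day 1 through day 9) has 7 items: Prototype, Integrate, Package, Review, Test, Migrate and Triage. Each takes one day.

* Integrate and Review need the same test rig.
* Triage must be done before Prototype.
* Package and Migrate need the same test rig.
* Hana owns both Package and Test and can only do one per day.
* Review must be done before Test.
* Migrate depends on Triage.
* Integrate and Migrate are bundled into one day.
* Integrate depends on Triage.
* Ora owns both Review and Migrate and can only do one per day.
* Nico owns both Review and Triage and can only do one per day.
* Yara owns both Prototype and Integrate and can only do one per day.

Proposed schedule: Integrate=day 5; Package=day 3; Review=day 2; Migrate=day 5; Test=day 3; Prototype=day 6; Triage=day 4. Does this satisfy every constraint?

Invalid. Hana owns both Package and Test and can only do one per day.

Nico owns both Review and Triage and can only do one per day — holds.
Migrate depends on Triage — holds.
Package and Migrate need the same test rig — holds.
Integrate and Migrate are bundled into one day — holds.
Yara owns both Prototype and Integrate and can only do one per day — holds.
Review must be done before Test — holds.
Integrate depends on Triage — holds.
Ora owns both Review and Migrate and can only do one per day — holds.
Triage must be done before Prototype — holds.
Integrate and Review need the same test rig — holds.
Hana owns both Package and Test and can only do one per day — violated.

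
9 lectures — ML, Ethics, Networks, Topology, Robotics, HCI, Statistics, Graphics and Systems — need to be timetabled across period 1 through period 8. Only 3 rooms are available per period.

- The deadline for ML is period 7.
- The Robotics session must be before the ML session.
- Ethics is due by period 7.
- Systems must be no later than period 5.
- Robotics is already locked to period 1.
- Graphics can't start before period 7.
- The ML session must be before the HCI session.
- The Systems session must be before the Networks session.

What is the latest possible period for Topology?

period 8

Topology at period 8 is achievable: Statistics in period 2; Ethics in period 1; HCI in period 3; Topology in period 8; Graphics in period 7; Systems in period 1; ML in period 2; Networks in period 2; Robotics in period 1.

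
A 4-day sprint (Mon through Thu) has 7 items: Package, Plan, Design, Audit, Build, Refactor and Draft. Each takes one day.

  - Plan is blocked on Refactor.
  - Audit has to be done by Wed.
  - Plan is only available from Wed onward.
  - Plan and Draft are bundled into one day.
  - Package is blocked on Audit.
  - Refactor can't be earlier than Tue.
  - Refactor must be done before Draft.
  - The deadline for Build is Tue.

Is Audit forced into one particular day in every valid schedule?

Audit can be Mon (e.g. Package in Tue, Build in Mon, Audit in Mon, Refactor in Tue, Draft in Wed, Design in Mon, Plan in Wed) or Tue (e.g. Audit -> Tue, Draft -> Wed, Build -> Mon, Refactor -> Tue, Plan -> Wed, Design -> Mon, Package -> Wed).

No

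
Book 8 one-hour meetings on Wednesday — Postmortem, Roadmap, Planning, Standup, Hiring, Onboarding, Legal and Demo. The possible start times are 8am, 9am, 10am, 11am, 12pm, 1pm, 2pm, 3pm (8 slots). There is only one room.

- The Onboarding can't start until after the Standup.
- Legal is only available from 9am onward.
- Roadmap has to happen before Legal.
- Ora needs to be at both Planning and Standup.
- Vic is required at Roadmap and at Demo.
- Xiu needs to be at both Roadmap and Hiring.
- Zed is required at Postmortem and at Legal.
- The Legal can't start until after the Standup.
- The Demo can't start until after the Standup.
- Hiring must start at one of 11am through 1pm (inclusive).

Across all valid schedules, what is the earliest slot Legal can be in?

Legal is available from 9am.
Legal at 10am is achievable: Legal=10am; Standup=8am; Onboarding=12pm; Postmortem=2pm; Roadmap=9am; Demo=1pm; Hiring=11am; Planning=3pm.
Nothing earlier works — the conflict and capacity constraints rule out every slot before 10am.

10am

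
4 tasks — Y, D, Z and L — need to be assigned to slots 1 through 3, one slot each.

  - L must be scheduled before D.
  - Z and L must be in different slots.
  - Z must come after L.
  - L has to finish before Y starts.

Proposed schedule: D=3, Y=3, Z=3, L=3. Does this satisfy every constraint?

L has to finish before Y starts — violated.
Z and L must be in different slots — violated.
Z must come after L — violated.
L must be scheduled before D — violated.

No. Z and L must be in different slots is not satisfied.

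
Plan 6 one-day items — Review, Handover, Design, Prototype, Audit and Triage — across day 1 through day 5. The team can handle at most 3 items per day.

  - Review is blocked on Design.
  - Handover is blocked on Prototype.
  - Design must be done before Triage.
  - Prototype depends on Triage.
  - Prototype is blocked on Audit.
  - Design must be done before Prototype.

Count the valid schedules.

Splitting on Review: it can be day 2 (10), day 3 (13), day 4 (13), day 5 (13). Listing each branch's schedules as (Handover, Design, Prototype, Audit, Triage) by day number:
Review=day 2: (4,1,3,1,2) (4,1,3,2,2) (5,1,3,1,2) (5,1,3,2,2) (5,1,4,1,2) (5,1,4,1,3) (5,1,4,2,2) (5,1,4,2,3) (5,1,4,3,2) (5,1,4,3,3) — 10.
Review=day 3: (4,1,3,1,2) (4,1,3,2,2) (5,1,3,1,2) (5,1,3,2,2) (5,1,4,1,2) (5,1,4,1,3) (5,1,4,2,2) (5,1,4,2,3) (5,1,4,3,2) (5,1,4,3,3) (5,2,4,1,3) (5,2,4,2,3) (5,2,4,3,3) — 13.
Review=day 4: (4,1,3,1,2) (4,1,3,2,2) (5,1,3,1,2) (5,1,3,2,2) (5,1,4,1,2) (5,1,4,1,3) (5,1,4,2,2) (5,1,4,2,3) (5,1,4,3,2) (5,1,4,3,3) (5,2,4,1,3) (5,2,4,2,3) (5,2,4,3,3) — 13.
Review=day 5: (4,1,3,1,2) (4,1,3,2,2) (5,1,3,1,2) (5,1,3,2,2) (5,1,4,1,2) (5,1,4,1,3) (5,1,4,2,2) (5,1,4,2,3) (5,1,4,3,2) (5,1,4,3,3) (5,2,4,1,3) (5,2,4,2,3) (5,2,4,3,3) — 13.
Summing: 10 + 13 + 13 + 13 = 49.

49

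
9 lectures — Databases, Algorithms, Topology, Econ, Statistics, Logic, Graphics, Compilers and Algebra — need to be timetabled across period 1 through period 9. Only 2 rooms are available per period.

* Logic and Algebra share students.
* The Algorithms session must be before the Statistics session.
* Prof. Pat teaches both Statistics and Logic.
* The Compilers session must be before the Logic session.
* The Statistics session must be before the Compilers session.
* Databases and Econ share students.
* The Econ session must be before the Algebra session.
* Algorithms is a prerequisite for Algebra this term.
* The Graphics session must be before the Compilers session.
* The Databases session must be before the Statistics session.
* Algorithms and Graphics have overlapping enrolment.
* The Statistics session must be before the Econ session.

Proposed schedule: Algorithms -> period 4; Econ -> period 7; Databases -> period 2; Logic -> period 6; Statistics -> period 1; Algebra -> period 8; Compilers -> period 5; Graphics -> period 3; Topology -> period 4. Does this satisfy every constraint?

Algorithms is a prerequisite for Algebra this term — holds.
Databases and Econ share students — holds.
The Graphics session must be before the Compilers session — holds.
The Econ session must be before the Algebra session — holds.
The Compilers session must be before the Logic session — holds.
The Statistics session must be before the Compilers session — holds.
Algorithms and Graphics have overlapping enrolment — holds.
Only 2 rooms are available per period — holds.
The Databases session must be before the Statistics session — violated.
The Statistics session must be before the Econ session — holds.
Logic and Algebra share students — holds.
Prof. Pat teaches both Statistics and Logic — holds.
The Algorithms session must be before the Statistics session — violated.

No — it violates: The Algorithms session must be before the Statistics session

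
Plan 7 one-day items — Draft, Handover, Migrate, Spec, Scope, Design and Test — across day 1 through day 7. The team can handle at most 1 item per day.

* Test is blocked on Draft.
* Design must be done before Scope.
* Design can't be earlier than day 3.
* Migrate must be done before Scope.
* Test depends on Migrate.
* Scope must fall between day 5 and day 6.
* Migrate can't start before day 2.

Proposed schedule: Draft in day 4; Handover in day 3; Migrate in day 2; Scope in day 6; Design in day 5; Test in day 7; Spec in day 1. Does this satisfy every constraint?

Valid

Migrate can't start before day 2 — holds.
Test is blocked on Draft — holds.
Test depends on Migrate — holds.
Scope must fall between day 5 and day 6 — holds.
Design must be done before Scope — holds.
The team can handle at most 1 item per day — holds.
Migrate must be done before Scope — holds.
Design can't be earlier than day 3 — holds.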